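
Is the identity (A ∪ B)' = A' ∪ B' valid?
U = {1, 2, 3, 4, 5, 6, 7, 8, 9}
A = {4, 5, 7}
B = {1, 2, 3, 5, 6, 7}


LHS: A ∪ B = {1, 2, 3, 4, 5, 6, 7}
(A ∪ B)' = U \ (A ∪ B) = {8, 9}
A' = {1, 2, 3, 6, 8, 9}, B' = {4, 8, 9}
Claimed RHS: A' ∪ B' = {1, 2, 3, 4, 6, 8, 9}
Identity is INVALID: LHS = {8, 9} but the RHS claimed here equals {1, 2, 3, 4, 6, 8, 9}. The correct form is (A ∪ B)' = A' ∩ B'.

Identity is invalid: (A ∪ B)' = {8, 9} but A' ∪ B' = {1, 2, 3, 4, 6, 8, 9}. The correct De Morgan law is (A ∪ B)' = A' ∩ B'.


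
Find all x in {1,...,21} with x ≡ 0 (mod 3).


Checking each candidate:
Condition: x in {1,...,21} with x ≡ 0 (mod 3)
Result = {3, 6, 9, 12, 15, 18, 21}

{3, 6, 9, 12, 15, 18, 21}


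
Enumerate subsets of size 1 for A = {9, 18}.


|A| = 2, so A has C(2,1) = 2 subsets of size 1.
Enumerate by choosing 1 elements from A at a time:
{9}, {18}

1-element subsets (2 total): {9}, {18}


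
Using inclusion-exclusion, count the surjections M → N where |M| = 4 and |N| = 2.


n = |M| = 4, k = |N| = 2. Surjections via inclusion-exclusion:
S(n,k) = Σ(-1)^i × C(k,i) × (k-i)^n, i=0 to k
i=0: (-1)^0×C(2,0)×2^4 = 16
i=1: (-1)^1×C(2,1)×1^4 = -2
i=2: (-1)^2×C(2,2)×0^4 = 0
Total = 14

Number of surjections = 14


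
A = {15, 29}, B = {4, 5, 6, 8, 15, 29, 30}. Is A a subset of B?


A ⊆ B means every element of A is in B.
All elements of A are in B.
So A ⊆ B.

Yes, A ⊆ B


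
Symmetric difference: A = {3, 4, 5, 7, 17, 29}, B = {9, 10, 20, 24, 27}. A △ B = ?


A △ B = (A \ B) ∪ (B \ A) = elements in exactly one of A or B
A \ B = {3, 4, 5, 7, 17, 29}
B \ A = {9, 10, 20, 24, 27}
A △ B = {3, 4, 5, 7, 9, 10, 17, 20, 24, 27, 29}

A △ B = {3, 4, 5, 7, 9, 10, 17, 20, 24, 27, 29}


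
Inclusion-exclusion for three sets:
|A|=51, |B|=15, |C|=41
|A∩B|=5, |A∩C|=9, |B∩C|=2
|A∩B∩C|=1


|A∪B∪C| = |A|+|B|+|C| - |A∩B|-|A∩C|-|B∩C| + |A∩B∩C|
= 51+15+41 - 5-9-2 + 1
= 107 - 16 + 1
= 92

|A ∪ B ∪ C| = 92


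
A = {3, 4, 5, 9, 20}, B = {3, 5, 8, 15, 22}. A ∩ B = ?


A ∩ B = elements in both A and B
A = {3, 4, 5, 9, 20}
B = {3, 5, 8, 15, 22}
A ∩ B = {3, 5}

A ∩ B = {3, 5}


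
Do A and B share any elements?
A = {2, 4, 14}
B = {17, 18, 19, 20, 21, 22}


Disjoint means A ∩ B = ∅.
A ∩ B = ∅
A ∩ B = ∅, so A and B are disjoint.

No — A and B share no elements (A ∩ B = ∅), so they are disjoint


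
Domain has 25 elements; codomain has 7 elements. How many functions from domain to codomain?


Each of |A| = 25 inputs maps to any of |B| = 7 outputs.
# functions = |B|^|A| = 7^25
= 1341068619663964900807

Number of functions = 1341068619663964900807


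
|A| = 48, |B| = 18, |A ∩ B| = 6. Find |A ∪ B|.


|A ∪ B| = |A| + |B| - |A ∩ B|
= 48 + 18 - 6
= 60

|A ∪ B| = 60


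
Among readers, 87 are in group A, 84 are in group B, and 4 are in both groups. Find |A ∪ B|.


|A ∪ B| = |A| + |B| - |A ∩ B|
= 87 + 84 - 4
= 167

|A ∪ B| = 167


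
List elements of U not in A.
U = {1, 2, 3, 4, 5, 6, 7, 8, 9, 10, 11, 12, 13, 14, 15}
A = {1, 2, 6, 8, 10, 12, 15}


Aᶜ = U \ A = elements in U but not in A
U = {1, 2, 3, 4, 5, 6, 7, 8, 9, 10, 11, 12, 13, 14, 15}
A = {1, 2, 6, 8, 10, 12, 15}
Aᶜ = {3, 4, 5, 7, 9, 11, 13, 14}

Aᶜ = {3, 4, 5, 7, 9, 11, 13, 14}


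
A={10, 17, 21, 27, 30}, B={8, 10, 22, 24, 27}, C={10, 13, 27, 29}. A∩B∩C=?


A ∩ B = {10, 27}
(A ∩ B) ∩ C = {10, 27}

A ∩ B ∩ C = {10, 27}


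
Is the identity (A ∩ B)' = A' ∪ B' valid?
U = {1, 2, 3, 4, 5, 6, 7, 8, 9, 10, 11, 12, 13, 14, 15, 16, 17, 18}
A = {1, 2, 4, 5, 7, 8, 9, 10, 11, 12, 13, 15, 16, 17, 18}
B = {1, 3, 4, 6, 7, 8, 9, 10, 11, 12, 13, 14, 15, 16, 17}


LHS: A ∩ B = {1, 4, 7, 8, 9, 10, 11, 12, 13, 15, 16, 17}
(A ∩ B)' = U \ (A ∩ B) = {2, 3, 5, 6, 14, 18}
A' = {3, 6, 14}, B' = {2, 5, 18}
Claimed RHS: A' ∪ B' = {2, 3, 5, 6, 14, 18}
Identity is VALID: LHS = RHS = {2, 3, 5, 6, 14, 18} ✓

Identity is valid. (A ∩ B)' = A' ∪ B' = {2, 3, 5, 6, 14, 18}


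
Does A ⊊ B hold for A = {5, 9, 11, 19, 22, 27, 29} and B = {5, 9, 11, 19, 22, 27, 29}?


A ⊂ B requires: A ⊆ B AND A ≠ B.
A ⊆ B? Yes
A = B? Yes
A = B, so A is not a PROPER subset.

No, A is not a proper subset of B


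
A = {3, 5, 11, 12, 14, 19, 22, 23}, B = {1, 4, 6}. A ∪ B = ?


A ∪ B = all elements in A or B (or both)
A = {3, 5, 11, 12, 14, 19, 22, 23}
B = {1, 4, 6}
A ∪ B = {1, 3, 4, 5, 6, 11, 12, 14, 19, 22, 23}

A ∪ B = {1, 3, 4, 5, 6, 11, 12, 14, 19, 22, 23}


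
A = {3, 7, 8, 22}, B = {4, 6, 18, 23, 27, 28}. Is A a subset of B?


A ⊆ B means every element of A is in B.
Elements in A not in B: {3, 7, 8, 22}
So A ⊄ B.

No, A ⊄ B


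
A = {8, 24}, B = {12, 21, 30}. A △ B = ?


A △ B = (A \ B) ∪ (B \ A) = elements in exactly one of A or B
A \ B = {8, 24}
B \ A = {12, 21, 30}
A △ B = {8, 12, 21, 24, 30}

A △ B = {8, 12, 21, 24, 30}


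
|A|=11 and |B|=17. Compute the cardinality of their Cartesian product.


|A × B| = |A| × |B|
= 11 × 17
= 187

|A × B| = 187


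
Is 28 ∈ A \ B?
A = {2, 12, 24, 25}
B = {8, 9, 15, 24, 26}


A = {2, 12, 24, 25}, B = {8, 9, 15, 24, 26}
A \ B = elements in A but not in B
A \ B = {2, 12, 25}
Checking if 28 ∈ A \ B
28 is not in A \ B → False

28 ∉ A \ B


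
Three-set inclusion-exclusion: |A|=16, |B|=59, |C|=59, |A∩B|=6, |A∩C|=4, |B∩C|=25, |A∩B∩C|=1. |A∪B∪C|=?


|A∪B∪C| = |A|+|B|+|C| - |A∩B|-|A∩C|-|B∩C| + |A∩B∩C|
= 16+59+59 - 6-4-25 + 1
= 134 - 35 + 1
= 100

|A ∪ B ∪ C| = 100


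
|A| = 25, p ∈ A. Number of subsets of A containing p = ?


Subsets of A containing p correspond to subsets of A \ {p}, which has 24 elements.
Count = 2^(n-1) = 2^24
= 16777216

Number of subsets containing p = 16777216


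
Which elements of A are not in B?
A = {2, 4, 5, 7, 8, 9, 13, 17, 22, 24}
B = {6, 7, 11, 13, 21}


A \ B = elements in A but not in B
A = {2, 4, 5, 7, 8, 9, 13, 17, 22, 24}
B = {6, 7, 11, 13, 21}
Remove from A any elements in B
A \ B = {2, 4, 5, 8, 9, 17, 22, 24}

A \ B = {2, 4, 5, 8, 9, 17, 22, 24}


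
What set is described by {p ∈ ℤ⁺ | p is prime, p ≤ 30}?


Checking each candidate:
Condition: primes ≤ 30
Result = {2, 3, 5, 7, 11, 13, 17, 19, 23, 29}

{2, 3, 5, 7, 11, 13, 17, 19, 23, 29}


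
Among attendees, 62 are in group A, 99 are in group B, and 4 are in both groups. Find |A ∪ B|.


|A ∪ B| = |A| + |B| - |A ∩ B|
= 62 + 99 - 4
= 157

|A ∪ B| = 157


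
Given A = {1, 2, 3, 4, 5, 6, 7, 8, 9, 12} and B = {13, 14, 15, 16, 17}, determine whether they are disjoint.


Disjoint means A ∩ B = ∅.
A ∩ B = ∅
A ∩ B = ∅, so A and B are disjoint.

Yes, A and B are disjoint


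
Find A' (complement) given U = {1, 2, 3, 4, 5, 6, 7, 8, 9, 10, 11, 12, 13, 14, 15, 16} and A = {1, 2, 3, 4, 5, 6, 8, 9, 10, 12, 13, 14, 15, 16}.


Aᶜ = U \ A = elements in U but not in A
U = {1, 2, 3, 4, 5, 6, 7, 8, 9, 10, 11, 12, 13, 14, 15, 16}
A = {1, 2, 3, 4, 5, 6, 8, 9, 10, 12, 13, 14, 15, 16}
Aᶜ = {7, 11}

Aᶜ = {7, 11}


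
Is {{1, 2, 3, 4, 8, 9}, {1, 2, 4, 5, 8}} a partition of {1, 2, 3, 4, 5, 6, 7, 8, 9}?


A partition requires: (1) non-empty parts, (2) pairwise disjoint, (3) union = U
Parts: {1, 2, 3, 4, 8, 9}, {1, 2, 4, 5, 8}
Union of parts: {1, 2, 3, 4, 5, 8, 9}
U = {1, 2, 3, 4, 5, 6, 7, 8, 9}
All non-empty? True
Pairwise disjoint? False
Covers U? False

No, not a valid partition


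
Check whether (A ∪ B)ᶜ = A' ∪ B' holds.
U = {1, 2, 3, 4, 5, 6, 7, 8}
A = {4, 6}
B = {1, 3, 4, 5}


LHS: A ∪ B = {1, 3, 4, 5, 6}
(A ∪ B)' = U \ (A ∪ B) = {2, 7, 8}
A' = {1, 2, 3, 5, 7, 8}, B' = {2, 6, 7, 8}
Claimed RHS: A' ∪ B' = {1, 2, 3, 5, 6, 7, 8}
Identity is INVALID: LHS = {2, 7, 8} but the RHS claimed here equals {1, 2, 3, 5, 6, 7, 8}. The correct form is (A ∪ B)' = A' ∩ B'.

Identity is invalid: (A ∪ B)' = {2, 7, 8} but A' ∪ B' = {1, 2, 3, 5, 6, 7, 8}. The correct De Morgan law is (A ∪ B)' = A' ∩ B'.


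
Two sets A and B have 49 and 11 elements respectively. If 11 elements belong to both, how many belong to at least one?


|A ∪ B| = |A| + |B| - |A ∩ B|
= 49 + 11 - 11
= 49

|A ∪ B| = 49


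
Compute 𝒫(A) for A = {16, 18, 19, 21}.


|A| = 4, so |P(A)| = 2^4 = 16
Enumerate subsets by cardinality (0 to 4):
∅, {16}, {18}, {19}, {21}, {16, 18}, {16, 19}, {16, 21}, {18, 19}, {18, 21}, {19, 21}, {16, 18, 19}, {16, 18, 21}, {16, 19, 21}, {18, 19, 21}, {16, 18, 19, 21}

P(A) has 16 subsets: ∅, {16}, {18}, {19}, {21}, {16, 18}, {16, 19}, {16, 21}, {18, 19}, {18, 21}, {19, 21}, {16, 18, 19}, {16, 18, 21}, {16, 19, 21}, {18, 19, 21}, {16, 18, 19, 21}


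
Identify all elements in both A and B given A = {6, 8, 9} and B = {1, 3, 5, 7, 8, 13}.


A = {6, 8, 9}
B = {1, 3, 5, 7, 8, 13}
Region: in both A and B
Elements: {8}

Elements in both A and B: {8}


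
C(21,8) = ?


C(n,k) = n! / (k!(n-k)!)
C(21,8) = 21! / (8!13!)
= 203490

C(21,8) = 203490


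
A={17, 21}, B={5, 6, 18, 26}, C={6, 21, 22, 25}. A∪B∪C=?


A ∪ B = {5, 6, 17, 18, 21, 26}
(A ∪ B) ∪ C = {5, 6, 17, 18, 21, 22, 25, 26}

A ∪ B ∪ C = {5, 6, 17, 18, 21, 22, 25, 26}


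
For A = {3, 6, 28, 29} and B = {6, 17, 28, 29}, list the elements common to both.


A ∩ B = elements in both A and B
A = {3, 6, 28, 29}
B = {6, 17, 28, 29}
A ∩ B = {6, 28, 29}

A ∩ B = {6, 28, 29}


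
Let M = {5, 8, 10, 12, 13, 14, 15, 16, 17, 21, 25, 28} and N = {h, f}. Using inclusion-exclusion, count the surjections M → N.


n = |M| = 12, k = |N| = 2. Surjections via inclusion-exclusion:
S(n,k) = Σ(-1)^i × C(k,i) × (k-i)^n, i=0 to k
i=0: (-1)^0×C(2,0)×2^12 = 4096
i=1: (-1)^1×C(2,1)×1^12 = -2
i=2: (-1)^2×C(2,2)×0^12 = 0
Total = 4094

Number of surjections = 4094


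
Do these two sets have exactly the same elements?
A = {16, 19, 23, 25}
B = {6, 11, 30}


Two sets are equal iff they have exactly the same elements.
A = {16, 19, 23, 25}
B = {6, 11, 30}
Differences: {6, 11, 16, 19, 23, 25, 30}
A ≠ B

No, A ≠ B


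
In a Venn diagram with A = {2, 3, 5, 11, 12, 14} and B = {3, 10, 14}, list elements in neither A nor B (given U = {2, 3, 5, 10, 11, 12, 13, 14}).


A = {2, 3, 5, 11, 12, 14}
B = {3, 10, 14}
Region: in neither A nor B (given U = {2, 3, 5, 10, 11, 12, 13, 14})
Elements: {13}

Elements in neither A nor B (given U = {2, 3, 5, 10, 11, 12, 13, 14}): {13}


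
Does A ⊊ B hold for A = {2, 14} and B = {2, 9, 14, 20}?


A ⊂ B requires: A ⊆ B AND A ≠ B.
A ⊆ B? Yes
A = B? No
A ⊂ B: Yes (A is a proper subset of B)

Yes, A ⊂ B


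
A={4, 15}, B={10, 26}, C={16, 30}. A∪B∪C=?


A ∪ B = {4, 10, 15, 26}
(A ∪ B) ∪ C = {4, 10, 15, 16, 26, 30}

A ∪ B ∪ C = {4, 10, 15, 16, 26, 30}


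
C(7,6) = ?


C(n,k) = n! / (k!(n-k)!)
C(7,6) = 7! / (6!1!)
= 7

C(7,6) = 7


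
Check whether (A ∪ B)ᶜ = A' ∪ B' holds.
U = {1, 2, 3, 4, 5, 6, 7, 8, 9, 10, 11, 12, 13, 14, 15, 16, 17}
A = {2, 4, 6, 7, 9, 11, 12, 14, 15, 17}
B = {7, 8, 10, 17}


LHS: A ∪ B = {2, 4, 6, 7, 8, 9, 10, 11, 12, 14, 15, 17}
(A ∪ B)' = U \ (A ∪ B) = {1, 3, 5, 13, 16}
A' = {1, 3, 5, 8, 10, 13, 16}, B' = {1, 2, 3, 4, 5, 6, 9, 11, 12, 13, 14, 15, 16}
Claimed RHS: A' ∪ B' = {1, 2, 3, 4, 5, 6, 8, 9, 10, 11, 12, 13, 14, 15, 16}
Identity is INVALID: LHS = {1, 3, 5, 13, 16} but the RHS claimed here equals {1, 2, 3, 4, 5, 6, 8, 9, 10, 11, 12, 13, 14, 15, 16}. The correct form is (A ∪ B)' = A' ∩ B'.

Identity is invalid: (A ∪ B)' = {1, 3, 5, 13, 16} but A' ∪ B' = {1, 2, 3, 4, 5, 6, 8, 9, 10, 11, 12, 13, 14, 15, 16}. The correct De Morgan law is (A ∪ B)' = A' ∩ B'.


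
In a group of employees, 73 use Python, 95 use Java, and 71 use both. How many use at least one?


|A ∪ B| = |A| + |B| - |A ∩ B|
= 73 + 95 - 71
= 97

|A ∪ B| = 97


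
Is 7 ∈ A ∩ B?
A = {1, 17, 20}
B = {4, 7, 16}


A = {1, 17, 20}, B = {4, 7, 16}
A ∩ B = elements in both A and B
A ∩ B = ∅
Checking if 7 ∈ A ∩ B
7 is not in A ∩ B → False

7 ∉ A ∩ B


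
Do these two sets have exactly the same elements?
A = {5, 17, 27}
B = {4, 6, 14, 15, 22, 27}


Two sets are equal iff they have exactly the same elements.
A = {5, 17, 27}
B = {4, 6, 14, 15, 22, 27}
Differences: {4, 5, 6, 14, 15, 17, 22}
A ≠ B

No, A ≠ B


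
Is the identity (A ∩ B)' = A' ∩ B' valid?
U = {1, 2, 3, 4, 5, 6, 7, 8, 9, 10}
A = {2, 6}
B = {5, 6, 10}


LHS: A ∩ B = {6}
(A ∩ B)' = U \ (A ∩ B) = {1, 2, 3, 4, 5, 7, 8, 9, 10}
A' = {1, 3, 4, 5, 7, 8, 9, 10}, B' = {1, 2, 3, 4, 7, 8, 9}
Claimed RHS: A' ∩ B' = {1, 3, 4, 7, 8, 9}
Identity is INVALID: LHS = {1, 2, 3, 4, 5, 7, 8, 9, 10} but the RHS claimed here equals {1, 3, 4, 7, 8, 9}. The correct form is (A ∩ B)' = A' ∪ B'.

Identity is invalid: (A ∩ B)' = {1, 2, 3, 4, 5, 7, 8, 9, 10} but A' ∩ B' = {1, 3, 4, 7, 8, 9}. The correct De Morgan law is (A ∩ B)' = A' ∪ B'.


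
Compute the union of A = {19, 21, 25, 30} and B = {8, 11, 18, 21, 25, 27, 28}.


A ∪ B = all elements in A or B (or both)
A = {19, 21, 25, 30}
B = {8, 11, 18, 21, 25, 27, 28}
A ∪ B = {8, 11, 18, 19, 21, 25, 27, 28, 30}

A ∪ B = {8, 11, 18, 19, 21, 25, 27, 28, 30}


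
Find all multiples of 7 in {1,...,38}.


Checking each candidate:
Condition: multiples of 7 in {1,...,38}
Result = {7, 14, 21, 28, 35}

{7, 14, 21, 28, 35}


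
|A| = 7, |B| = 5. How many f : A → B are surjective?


n = |A| = 7, k = |B| = 5. Surjections via inclusion-exclusion:
S(n,k) = Σ(-1)^i × C(k,i) × (k-i)^n, i=0 to k
i=0: (-1)^0×C(5,0)×5^7 = 78125
i=1: (-1)^1×C(5,1)×4^7 = -81920
i=2: (-1)^2×C(5,2)×3^7 = 21870
i=3: (-1)^3×C(5,3)×2^7 = -1280
i=4: (-1)^4×C(5,4)×1^7 = 5
i=5: (-1)^5×C(5,5)×0^7 = 0
Total = 16800

Number of surjections = 16800


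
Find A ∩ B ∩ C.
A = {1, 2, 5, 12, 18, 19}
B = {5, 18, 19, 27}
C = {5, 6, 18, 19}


A ∩ B = {5, 18, 19}
(A ∩ B) ∩ C = {5, 18, 19}

A ∩ B ∩ C = {5, 18, 19}


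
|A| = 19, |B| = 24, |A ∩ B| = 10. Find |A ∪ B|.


|A ∪ B| = |A| + |B| - |A ∩ B|
= 19 + 24 - 10
= 33

|A ∪ B| = 33


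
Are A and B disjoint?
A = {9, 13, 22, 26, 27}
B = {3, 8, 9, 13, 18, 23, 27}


Disjoint means A ∩ B = ∅.
A ∩ B = {9, 13, 27}
A ∩ B ≠ ∅, so A and B are NOT disjoint.

No, A and B are not disjoint (A ∩ B = {9, 13, 27})


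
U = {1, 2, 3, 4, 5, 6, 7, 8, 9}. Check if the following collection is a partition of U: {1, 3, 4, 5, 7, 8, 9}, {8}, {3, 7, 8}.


A partition requires: (1) non-empty parts, (2) pairwise disjoint, (3) union = U
Parts: {1, 3, 4, 5, 7, 8, 9}, {8}, {3, 7, 8}
Union of parts: {1, 3, 4, 5, 7, 8, 9}
U = {1, 2, 3, 4, 5, 6, 7, 8, 9}
All non-empty? True
Pairwise disjoint? False
Covers U? False

No, not a valid partition


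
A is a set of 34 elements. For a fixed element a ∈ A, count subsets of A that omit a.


Subsets of A avoiding a are subsets of A \ {a}, which has 33 elements.
Count = 2^(n-1) = 2^33
= 8589934592

Number of subsets avoiding a = 8589934592


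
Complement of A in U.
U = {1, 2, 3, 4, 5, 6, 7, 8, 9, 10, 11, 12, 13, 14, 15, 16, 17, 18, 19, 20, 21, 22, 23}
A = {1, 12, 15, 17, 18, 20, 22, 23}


Aᶜ = U \ A = elements in U but not in A
U = {1, 2, 3, 4, 5, 6, 7, 8, 9, 10, 11, 12, 13, 14, 15, 16, 17, 18, 19, 20, 21, 22, 23}
A = {1, 12, 15, 17, 18, 20, 22, 23}
Aᶜ = {2, 3, 4, 5, 6, 7, 8, 9, 10, 11, 13, 14, 16, 19, 21}

Aᶜ = {2, 3, 4, 5, 6, 7, 8, 9, 10, 11, 13, 14, 16, 19, 21}


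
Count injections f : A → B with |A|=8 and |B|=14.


An injection sends each of |A| = 8 inputs to a distinct output in B.
# injections = |B|·(|B|-1)·…·(|B|-|A|+1) = 14! / (14 - 8)!
= 14 × 13 × 12 × 11 × 10 × 9 × 8 × 7
= 121080960

Number of injections = 121080960


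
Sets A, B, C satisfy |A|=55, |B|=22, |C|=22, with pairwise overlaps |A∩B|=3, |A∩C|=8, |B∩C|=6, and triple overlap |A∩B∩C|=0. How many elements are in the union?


|A∪B∪C| = |A|+|B|+|C| - |A∩B|-|A∩C|-|B∩C| + |A∩B∩C|
= 55+22+22 - 3-8-6 + 0
= 99 - 17 + 0
= 82

|A ∪ B ∪ C| = 82


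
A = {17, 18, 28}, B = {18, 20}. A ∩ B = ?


A ∩ B = elements in both A and B
A = {17, 18, 28}
B = {18, 20}
A ∩ B = {18}

A ∩ B = {18}


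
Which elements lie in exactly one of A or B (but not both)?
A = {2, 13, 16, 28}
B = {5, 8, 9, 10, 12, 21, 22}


A △ B = (A \ B) ∪ (B \ A) = elements in exactly one of A or B
A \ B = {2, 13, 16, 28}
B \ A = {5, 8, 9, 10, 12, 21, 22}
A △ B = {2, 5, 8, 9, 10, 12, 13, 16, 21, 22, 28}

A △ B = {2, 5, 8, 9, 10, 12, 13, 16, 21, 22, 28}


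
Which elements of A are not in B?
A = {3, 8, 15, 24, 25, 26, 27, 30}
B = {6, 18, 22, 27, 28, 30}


A \ B = elements in A but not in B
A = {3, 8, 15, 24, 25, 26, 27, 30}
B = {6, 18, 22, 27, 28, 30}
Remove from A any elements in B
A \ B = {3, 8, 15, 24, 25, 26}

A \ B = {3, 8, 15, 24, 25, 26}


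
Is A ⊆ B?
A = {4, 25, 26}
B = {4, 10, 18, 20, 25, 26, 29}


A ⊆ B means every element of A is in B.
All elements of A are in B.
So A ⊆ B.

Yes, A ⊆ B


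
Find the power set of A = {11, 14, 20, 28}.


|A| = 4, so |P(A)| = 2^4 = 16
Enumerate subsets by cardinality (0 to 4):
∅, {11}, {14}, {20}, {28}, {11, 14}, {11, 20}, {11, 28}, {14, 20}, {14, 28}, {20, 28}, {11, 14, 20}, {11, 14, 28}, {11, 20, 28}, {14, 20, 28}, {11, 14, 20, 28}

P(A) has 16 subsets: ∅, {11}, {14}, {20}, {28}, {11, 14}, {11, 20}, {11, 28}, {14, 20}, {14, 28}, {20, 28}, {11, 14, 20}, {11, 14, 28}, {11, 20, 28}, {14, 20, 28}, {11, 14, 20, 28}


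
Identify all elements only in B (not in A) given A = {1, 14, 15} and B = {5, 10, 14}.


A = {1, 14, 15}
B = {5, 10, 14}
Region: only in B (not in A)
Elements: {5, 10}

Elements only in B (not in A): {5, 10}


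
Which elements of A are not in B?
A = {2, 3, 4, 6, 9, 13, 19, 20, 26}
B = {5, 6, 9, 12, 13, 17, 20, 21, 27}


A \ B = elements in A but not in B
A = {2, 3, 4, 6, 9, 13, 19, 20, 26}
B = {5, 6, 9, 12, 13, 17, 20, 21, 27}
Remove from A any elements in B
A \ B = {2, 3, 4, 19, 26}

A \ B = {2, 3, 4, 19, 26}


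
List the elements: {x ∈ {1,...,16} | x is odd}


Checking each candidate:
Condition: odd numbers in {1,...,16}
Result = {1, 3, 5, 7, 9, 11, 13, 15}

{1, 3, 5, 7, 9, 11, 13, 15}


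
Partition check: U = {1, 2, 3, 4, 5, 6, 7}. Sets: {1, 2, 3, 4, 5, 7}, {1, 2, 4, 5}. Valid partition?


A partition requires: (1) non-empty parts, (2) pairwise disjoint, (3) union = U
Parts: {1, 2, 3, 4, 5, 7}, {1, 2, 4, 5}
Union of parts: {1, 2, 3, 4, 5, 7}
U = {1, 2, 3, 4, 5, 6, 7}
All non-empty? True
Pairwise disjoint? False
Covers U? False

No, not a valid partition


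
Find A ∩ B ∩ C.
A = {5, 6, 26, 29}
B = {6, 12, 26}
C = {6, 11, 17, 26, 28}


A ∩ B = {6, 26}
(A ∩ B) ∩ C = {6, 26}

A ∩ B ∩ C = {6, 26}


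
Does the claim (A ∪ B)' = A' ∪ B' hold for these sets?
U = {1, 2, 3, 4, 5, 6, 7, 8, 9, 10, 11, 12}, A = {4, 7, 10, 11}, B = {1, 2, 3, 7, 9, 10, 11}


LHS: A ∪ B = {1, 2, 3, 4, 7, 9, 10, 11}
(A ∪ B)' = U \ (A ∪ B) = {5, 6, 8, 12}
A' = {1, 2, 3, 5, 6, 8, 9, 12}, B' = {4, 5, 6, 8, 12}
Claimed RHS: A' ∪ B' = {1, 2, 3, 4, 5, 6, 8, 9, 12}
Identity is INVALID: LHS = {5, 6, 8, 12} but the RHS claimed here equals {1, 2, 3, 4, 5, 6, 8, 9, 12}. The correct form is (A ∪ B)' = A' ∩ B'.

Identity is invalid: (A ∪ B)' = {5, 6, 8, 12} but A' ∪ B' = {1, 2, 3, 4, 5, 6, 8, 9, 12}. The correct De Morgan law is (A ∪ B)' = A' ∩ B'.


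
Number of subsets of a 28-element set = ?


Number of subsets = 2^n
= 2^28
= 268435456

|P(A)| = 268435456


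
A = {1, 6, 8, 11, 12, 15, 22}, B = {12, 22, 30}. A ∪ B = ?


A ∪ B = all elements in A or B (or both)
A = {1, 6, 8, 11, 12, 15, 22}
B = {12, 22, 30}
A ∪ B = {1, 6, 8, 11, 12, 15, 22, 30}

A ∪ B = {1, 6, 8, 11, 12, 15, 22, 30}


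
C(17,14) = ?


C(n,k) = n! / (k!(n-k)!)
C(17,14) = 17! / (14!3!)
= 680

C(17,14) = 680


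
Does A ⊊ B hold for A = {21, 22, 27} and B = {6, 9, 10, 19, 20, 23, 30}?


A ⊂ B requires: A ⊆ B AND A ≠ B.
A ⊆ B? No
A ⊄ B, so A is not a proper subset.

No, A is not a proper subset of B


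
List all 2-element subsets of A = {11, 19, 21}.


|A| = 3, so A has C(3,2) = 3 subsets of size 2.
Enumerate by choosing 2 elements from A at a time:
{11, 19}, {11, 21}, {19, 21}

2-element subsets (3 total): {11, 19}, {11, 21}, {19, 21}


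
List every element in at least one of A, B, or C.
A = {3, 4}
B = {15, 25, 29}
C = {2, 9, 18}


A ∪ B = {3, 4, 15, 25, 29}
(A ∪ B) ∪ C = {2, 3, 4, 9, 15, 18, 25, 29}

A ∪ B ∪ C = {2, 3, 4, 9, 15, 18, 25, 29}


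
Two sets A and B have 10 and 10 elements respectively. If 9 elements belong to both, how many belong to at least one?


|A ∪ B| = |A| + |B| - |A ∩ B|
= 10 + 10 - 9
= 11

|A ∪ B| = 11


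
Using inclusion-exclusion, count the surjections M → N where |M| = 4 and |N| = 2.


n = |M| = 4, k = |N| = 2. Surjections via inclusion-exclusion:
S(n,k) = Σ(-1)^i × C(k,i) × (k-i)^n, i=0 to k
i=0: (-1)^0×C(2,0)×2^4 = 16
i=1: (-1)^1×C(2,1)×1^4 = -2
i=2: (-1)^2×C(2,2)×0^4 = 0
Total = 14

Number of surjections = 14


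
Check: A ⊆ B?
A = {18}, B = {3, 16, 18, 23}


A ⊆ B means every element of A is in B.
All elements of A are in B.
So A ⊆ B.

Yes, A ⊆ B


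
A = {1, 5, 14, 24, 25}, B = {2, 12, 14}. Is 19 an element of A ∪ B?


A = {1, 5, 14, 24, 25}, B = {2, 12, 14}
A ∪ B = all elements in A or B
A ∪ B = {1, 2, 5, 12, 14, 24, 25}
Checking if 19 ∈ A ∪ B
19 is not in A ∪ B → False

19 ∉ A ∪ B


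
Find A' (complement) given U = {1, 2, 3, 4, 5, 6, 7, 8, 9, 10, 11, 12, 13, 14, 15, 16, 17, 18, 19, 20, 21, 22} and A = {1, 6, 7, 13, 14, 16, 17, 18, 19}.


Aᶜ = U \ A = elements in U but not in A
U = {1, 2, 3, 4, 5, 6, 7, 8, 9, 10, 11, 12, 13, 14, 15, 16, 17, 18, 19, 20, 21, 22}
A = {1, 6, 7, 13, 14, 16, 17, 18, 19}
Aᶜ = {2, 3, 4, 5, 8, 9, 10, 11, 12, 15, 20, 21, 22}

Aᶜ = {2, 3, 4, 5, 8, 9, 10, 11, 12, 15, 20, 21, 22}


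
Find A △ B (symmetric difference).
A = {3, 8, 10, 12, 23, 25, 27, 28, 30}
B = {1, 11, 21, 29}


A △ B = (A \ B) ∪ (B \ A) = elements in exactly one of A or B
A \ B = {3, 8, 10, 12, 23, 25, 27, 28, 30}
B \ A = {1, 11, 21, 29}
A △ B = {1, 3, 8, 10, 11, 12, 21, 23, 25, 27, 28, 29, 30}

A △ B = {1, 3, 8, 10, 11, 12, 21, 23, 25, 27, 28, 29, 30}


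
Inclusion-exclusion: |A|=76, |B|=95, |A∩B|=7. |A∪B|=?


|A ∪ B| = |A| + |B| - |A ∩ B|
= 76 + 95 - 7
= 164

|A ∪ B| = 164


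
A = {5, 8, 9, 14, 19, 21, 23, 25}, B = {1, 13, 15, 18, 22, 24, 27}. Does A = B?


Two sets are equal iff they have exactly the same elements.
A = {5, 8, 9, 14, 19, 21, 23, 25}
B = {1, 13, 15, 18, 22, 24, 27}
Differences: {1, 5, 8, 9, 13, 14, 15, 18, 19, 21, 22, 23, 24, 25, 27}
A ≠ B

No, A ≠ B


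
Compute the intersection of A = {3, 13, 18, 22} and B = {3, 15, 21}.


A ∩ B = elements in both A and B
A = {3, 13, 18, 22}
B = {3, 15, 21}
A ∩ B = {3}

A ∩ B = {3}


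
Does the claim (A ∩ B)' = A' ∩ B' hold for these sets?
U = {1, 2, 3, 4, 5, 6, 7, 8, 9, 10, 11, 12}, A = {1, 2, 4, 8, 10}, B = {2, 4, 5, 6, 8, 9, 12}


LHS: A ∩ B = {2, 4, 8}
(A ∩ B)' = U \ (A ∩ B) = {1, 3, 5, 6, 7, 9, 10, 11, 12}
A' = {3, 5, 6, 7, 9, 11, 12}, B' = {1, 3, 7, 10, 11}
Claimed RHS: A' ∩ B' = {3, 7, 11}
Identity is INVALID: LHS = {1, 3, 5, 6, 7, 9, 10, 11, 12} but the RHS claimed here equals {3, 7, 11}. The correct form is (A ∩ B)' = A' ∪ B'.

Identity is invalid: (A ∩ B)' = {1, 3, 5, 6, 7, 9, 10, 11, 12} but A' ∩ B' = {3, 7, 11}. The correct De Morgan law is (A ∩ B)' = A' ∪ B'.


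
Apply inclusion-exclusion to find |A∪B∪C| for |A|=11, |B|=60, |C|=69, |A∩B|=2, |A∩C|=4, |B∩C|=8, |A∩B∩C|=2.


|A∪B∪C| = |A|+|B|+|C| - |A∩B|-|A∩C|-|B∩C| + |A∩B∩C|
= 11+60+69 - 2-4-8 + 2
= 140 - 14 + 2
= 128

|A ∪ B ∪ C| = 128


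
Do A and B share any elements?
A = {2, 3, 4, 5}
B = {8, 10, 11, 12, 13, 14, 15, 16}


Disjoint means A ∩ B = ∅.
A ∩ B = ∅
A ∩ B = ∅, so A and B are disjoint.

No — A and B share no elements (A ∩ B = ∅), so they are disjoint


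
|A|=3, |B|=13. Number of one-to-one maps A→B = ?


An injection sends each of |A| = 3 inputs to a distinct output in B.
# injections = |B|·(|B|-1)·…·(|B|-|A|+1) = 13! / (13 - 3)!
= 13 × 12 × 11
= 1716

Number of injections = 1716


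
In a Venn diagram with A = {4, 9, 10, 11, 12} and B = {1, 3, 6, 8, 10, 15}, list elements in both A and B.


A = {4, 9, 10, 11, 12}
B = {1, 3, 6, 8, 10, 15}
Region: in both A and B
Elements: {10}

Elements in both A and B: {10}


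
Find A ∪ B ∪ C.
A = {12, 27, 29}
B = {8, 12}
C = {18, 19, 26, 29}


A ∪ B = {8, 12, 27, 29}
(A ∪ B) ∪ C = {8, 12, 18, 19, 26, 27, 29}

A ∪ B ∪ C = {8, 12, 18, 19, 26, 27, 29}


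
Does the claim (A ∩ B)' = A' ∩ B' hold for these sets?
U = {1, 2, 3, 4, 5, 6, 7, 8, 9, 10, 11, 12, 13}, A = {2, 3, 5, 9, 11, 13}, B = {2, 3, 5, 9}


LHS: A ∩ B = {2, 3, 5, 9}
(A ∩ B)' = U \ (A ∩ B) = {1, 4, 6, 7, 8, 10, 11, 12, 13}
A' = {1, 4, 6, 7, 8, 10, 12}, B' = {1, 4, 6, 7, 8, 10, 11, 12, 13}
Claimed RHS: A' ∩ B' = {1, 4, 6, 7, 8, 10, 12}
Identity is INVALID: LHS = {1, 4, 6, 7, 8, 10, 11, 12, 13} but the RHS claimed here equals {1, 4, 6, 7, 8, 10, 12}. The correct form is (A ∩ B)' = A' ∪ B'.

Identity is invalid: (A ∩ B)' = {1, 4, 6, 7, 8, 10, 11, 12, 13} but A' ∩ B' = {1, 4, 6, 7, 8, 10, 12}. The correct De Morgan law is (A ∩ B)' = A' ∪ B'.


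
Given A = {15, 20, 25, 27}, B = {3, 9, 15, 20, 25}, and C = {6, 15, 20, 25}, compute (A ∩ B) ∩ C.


A ∩ B = {15, 20, 25}
(A ∩ B) ∩ C = {15, 20, 25}

A ∩ B ∩ C = {15, 20, 25}


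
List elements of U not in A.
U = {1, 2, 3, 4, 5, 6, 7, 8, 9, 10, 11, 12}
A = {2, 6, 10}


Aᶜ = U \ A = elements in U but not in A
U = {1, 2, 3, 4, 5, 6, 7, 8, 9, 10, 11, 12}
A = {2, 6, 10}
Aᶜ = {1, 3, 4, 5, 7, 8, 9, 11, 12}

Aᶜ = {1, 3, 4, 5, 7, 8, 9, 11, 12}


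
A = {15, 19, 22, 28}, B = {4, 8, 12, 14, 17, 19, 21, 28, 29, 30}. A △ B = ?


A △ B = (A \ B) ∪ (B \ A) = elements in exactly one of A or B
A \ B = {15, 22}
B \ A = {4, 8, 12, 14, 17, 21, 29, 30}
A △ B = {4, 8, 12, 14, 15, 17, 21, 22, 29, 30}

A △ B = {4, 8, 12, 14, 15, 17, 21, 22, 29, 30}


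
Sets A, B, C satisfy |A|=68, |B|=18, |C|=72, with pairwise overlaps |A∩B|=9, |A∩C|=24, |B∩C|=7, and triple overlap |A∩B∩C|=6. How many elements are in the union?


|A∪B∪C| = |A|+|B|+|C| - |A∩B|-|A∩C|-|B∩C| + |A∩B∩C|
= 68+18+72 - 9-24-7 + 6
= 158 - 40 + 6
= 124

|A ∪ B ∪ C| = 124


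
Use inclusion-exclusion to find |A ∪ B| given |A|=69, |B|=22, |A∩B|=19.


|A ∪ B| = |A| + |B| - |A ∩ B|
= 69 + 22 - 19
= 72

|A ∪ B| = 72


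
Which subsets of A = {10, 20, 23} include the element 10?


A subset of A contains 10 iff the remaining 2 elements form any subset of A \ {10}.
Count: 2^(n-1) = 2^2 = 4
Subsets containing 10: {10}, {10, 20}, {10, 23}, {10, 20, 23}

Subsets containing 10 (4 total): {10}, {10, 20}, {10, 23}, {10, 20, 23}


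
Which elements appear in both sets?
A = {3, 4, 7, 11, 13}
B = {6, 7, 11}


A ∩ B = elements in both A and B
A = {3, 4, 7, 11, 13}
B = {6, 7, 11}
A ∩ B = {7, 11}

A ∩ B = {7, 11}


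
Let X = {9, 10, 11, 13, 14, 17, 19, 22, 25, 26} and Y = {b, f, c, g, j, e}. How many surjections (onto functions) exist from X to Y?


n = |X| = 10, k = |Y| = 6. Surjections via inclusion-exclusion:
S(n,k) = Σ(-1)^i × C(k,i) × (k-i)^n, i=0 to k
i=0: (-1)^0×C(6,0)×6^10 = 60466176
i=1: (-1)^1×C(6,1)×5^10 = -58593750
i=2: (-1)^2×C(6,2)×4^10 = 15728640
i=3: (-1)^3×C(6,3)×3^10 = -1180980
i=4: (-1)^4×C(6,4)×2^10 = 15360
i=5: (-1)^5×C(6,5)×1^10 = -6
i=6: (-1)^6×C(6,6)×0^10 = 0
Total = 16435440

Number of surjections = 16435440


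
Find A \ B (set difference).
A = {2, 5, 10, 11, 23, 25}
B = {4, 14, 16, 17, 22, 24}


A \ B = elements in A but not in B
A = {2, 5, 10, 11, 23, 25}
B = {4, 14, 16, 17, 22, 24}
Remove from A any elements in B
A \ B = {2, 5, 10, 11, 23, 25}

A \ B = {2, 5, 10, 11, 23, 25}


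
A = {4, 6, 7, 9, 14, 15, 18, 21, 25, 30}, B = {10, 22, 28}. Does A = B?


Two sets are equal iff they have exactly the same elements.
A = {4, 6, 7, 9, 14, 15, 18, 21, 25, 30}
B = {10, 22, 28}
Differences: {4, 6, 7, 9, 10, 14, 15, 18, 21, 22, 25, 28, 30}
A ≠ B

No, A ≠ B


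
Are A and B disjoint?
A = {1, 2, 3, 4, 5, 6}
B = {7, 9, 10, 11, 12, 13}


Disjoint means A ∩ B = ∅.
A ∩ B = ∅
A ∩ B = ∅, so A and B are disjoint.

Yes, A and B are disjoint


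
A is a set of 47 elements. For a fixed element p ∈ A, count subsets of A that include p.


Subsets of A containing p correspond to subsets of A \ {p}, which has 46 elements.
Count = 2^(n-1) = 2^46
= 70368744177664

Number of subsets containing p = 70368744177664


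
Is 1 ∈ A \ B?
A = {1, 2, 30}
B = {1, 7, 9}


A = {1, 2, 30}, B = {1, 7, 9}
A \ B = elements in A but not in B
A \ B = {2, 30}
Checking if 1 ∈ A \ B
1 is not in A \ B → False

1 ∉ A \ B


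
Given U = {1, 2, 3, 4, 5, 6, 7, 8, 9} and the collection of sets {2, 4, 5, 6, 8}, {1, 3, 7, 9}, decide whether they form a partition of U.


A partition requires: (1) non-empty parts, (2) pairwise disjoint, (3) union = U
Parts: {2, 4, 5, 6, 8}, {1, 3, 7, 9}
Union of parts: {1, 2, 3, 4, 5, 6, 7, 8, 9}
U = {1, 2, 3, 4, 5, 6, 7, 8, 9}
All non-empty? True
Pairwise disjoint? True
Covers U? True

Yes, valid partition


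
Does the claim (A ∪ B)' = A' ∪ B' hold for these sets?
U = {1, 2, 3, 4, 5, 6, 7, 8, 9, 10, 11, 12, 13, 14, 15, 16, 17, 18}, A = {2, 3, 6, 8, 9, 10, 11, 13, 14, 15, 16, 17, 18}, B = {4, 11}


LHS: A ∪ B = {2, 3, 4, 6, 8, 9, 10, 11, 13, 14, 15, 16, 17, 18}
(A ∪ B)' = U \ (A ∪ B) = {1, 5, 7, 12}
A' = {1, 4, 5, 7, 12}, B' = {1, 2, 3, 5, 6, 7, 8, 9, 10, 12, 13, 14, 15, 16, 17, 18}
Claimed RHS: A' ∪ B' = {1, 2, 3, 4, 5, 6, 7, 8, 9, 10, 12, 13, 14, 15, 16, 17, 18}
Identity is INVALID: LHS = {1, 5, 7, 12} but the RHS claimed here equals {1, 2, 3, 4, 5, 6, 7, 8, 9, 10, 12, 13, 14, 15, 16, 17, 18}. The correct form is (A ∪ B)' = A' ∩ B'.

Identity is invalid: (A ∪ B)' = {1, 5, 7, 12} but A' ∪ B' = {1, 2, 3, 4, 5, 6, 7, 8, 9, 10, 12, 13, 14, 15, 16, 17, 18}. The correct De Morgan law is (A ∪ B)' = A' ∩ B'.


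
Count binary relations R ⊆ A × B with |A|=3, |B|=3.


A relation from A to B is any subset of A × B.
|A × B| = 3 × 3 = 9
# relations = 2^|A × B| = 2^9 = 512

Number of relations = 512


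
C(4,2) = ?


C(n,k) = n! / (k!(n-k)!)
C(4,2) = 4! / (2!2!)
= 6

C(4,2) = 6


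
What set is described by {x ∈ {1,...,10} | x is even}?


Checking each candidate:
Condition: even numbers in {1,...,10}
Result = {2, 4, 6, 8, 10}

{2, 4, 6, 8, 10}


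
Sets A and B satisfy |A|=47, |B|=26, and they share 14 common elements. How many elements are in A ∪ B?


|A ∪ B| = |A| + |B| - |A ∩ B|
= 47 + 26 - 14
= 59

|A ∪ B| = 59


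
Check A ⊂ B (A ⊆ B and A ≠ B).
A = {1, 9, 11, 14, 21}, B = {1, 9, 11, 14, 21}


A ⊂ B requires: A ⊆ B AND A ≠ B.
A ⊆ B? Yes
A = B? Yes
A = B, so A is not a PROPER subset.

No, A is not a proper subset of B


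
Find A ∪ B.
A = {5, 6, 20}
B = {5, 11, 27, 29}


A ∪ B = all elements in A or B (or both)
A = {5, 6, 20}
B = {5, 11, 27, 29}
A ∪ B = {5, 6, 11, 20, 27, 29}

A ∪ B = {5, 6, 11, 20, 27, 29}


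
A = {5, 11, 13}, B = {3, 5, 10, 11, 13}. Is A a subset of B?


A ⊆ B means every element of A is in B.
All elements of A are in B.
So A ⊆ B.

Yes, A ⊆ B


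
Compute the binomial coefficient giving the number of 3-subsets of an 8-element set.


C(n,k) = n! / (k!(n-k)!)
C(8,3) = 8! / (3!5!)
= 56

C(8,3) = 56


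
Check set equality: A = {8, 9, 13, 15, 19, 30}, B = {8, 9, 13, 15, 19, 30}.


Two sets are equal iff they have exactly the same elements.
A = {8, 9, 13, 15, 19, 30}
B = {8, 9, 13, 15, 19, 30}
Same elements → A = B

Yes, A = B


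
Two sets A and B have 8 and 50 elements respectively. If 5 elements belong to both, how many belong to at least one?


|A ∪ B| = |A| + |B| - |A ∩ B|
= 8 + 50 - 5
= 53

|A ∪ B| = 53


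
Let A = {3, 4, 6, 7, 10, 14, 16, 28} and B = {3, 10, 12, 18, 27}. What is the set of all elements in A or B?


A ∪ B = all elements in A or B (or both)
A = {3, 4, 6, 7, 10, 14, 16, 28}
B = {3, 10, 12, 18, 27}
A ∪ B = {3, 4, 6, 7, 10, 12, 14, 16, 18, 27, 28}

A ∪ B = {3, 4, 6, 7, 10, 12, 14, 16, 18, 27, 28}


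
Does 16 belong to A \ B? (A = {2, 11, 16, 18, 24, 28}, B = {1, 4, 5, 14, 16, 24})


A = {2, 11, 16, 18, 24, 28}, B = {1, 4, 5, 14, 16, 24}
A \ B = elements in A but not in B
A \ B = {2, 11, 18, 28}
Checking if 16 ∈ A \ B
16 is not in A \ B → False

16 ∉ A \ B


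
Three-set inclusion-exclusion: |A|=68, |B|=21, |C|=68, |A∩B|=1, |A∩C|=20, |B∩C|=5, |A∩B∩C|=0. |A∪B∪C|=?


|A∪B∪C| = |A|+|B|+|C| - |A∩B|-|A∩C|-|B∩C| + |A∩B∩C|
= 68+21+68 - 1-20-5 + 0
= 157 - 26 + 0
= 131

|A ∪ B ∪ C| = 131


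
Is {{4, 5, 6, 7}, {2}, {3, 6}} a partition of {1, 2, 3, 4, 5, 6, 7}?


A partition requires: (1) non-empty parts, (2) pairwise disjoint, (3) union = U
Parts: {4, 5, 6, 7}, {2}, {3, 6}
Union of parts: {2, 3, 4, 5, 6, 7}
U = {1, 2, 3, 4, 5, 6, 7}
All non-empty? True
Pairwise disjoint? False
Covers U? False

No, not a valid partition


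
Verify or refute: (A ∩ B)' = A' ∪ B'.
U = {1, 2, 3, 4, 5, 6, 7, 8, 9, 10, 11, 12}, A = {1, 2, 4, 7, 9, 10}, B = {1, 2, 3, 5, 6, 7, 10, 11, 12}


LHS: A ∩ B = {1, 2, 7, 10}
(A ∩ B)' = U \ (A ∩ B) = {3, 4, 5, 6, 8, 9, 11, 12}
A' = {3, 5, 6, 8, 11, 12}, B' = {4, 8, 9}
Claimed RHS: A' ∪ B' = {3, 4, 5, 6, 8, 9, 11, 12}
Identity is VALID: LHS = RHS = {3, 4, 5, 6, 8, 9, 11, 12} ✓

Identity is valid. (A ∩ B)' = A' ∪ B' = {3, 4, 5, 6, 8, 9, 11, 12}


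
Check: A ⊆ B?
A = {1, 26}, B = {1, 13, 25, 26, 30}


A ⊆ B means every element of A is in B.
All elements of A are in B.
So A ⊆ B.

Yes, A ⊆ B


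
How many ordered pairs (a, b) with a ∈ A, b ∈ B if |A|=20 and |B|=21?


|A × B| = |A| × |B|
= 20 × 21
= 420

|A × B| = 420


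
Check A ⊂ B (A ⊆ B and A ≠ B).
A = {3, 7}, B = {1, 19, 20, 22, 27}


A ⊂ B requires: A ⊆ B AND A ≠ B.
A ⊆ B? No
A ⊄ B, so A is not a proper subset.

No, A is not a proper subset of B


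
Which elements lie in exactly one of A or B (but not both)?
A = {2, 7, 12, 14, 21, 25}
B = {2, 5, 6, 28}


A △ B = (A \ B) ∪ (B \ A) = elements in exactly one of A or B
A \ B = {7, 12, 14, 21, 25}
B \ A = {5, 6, 28}
A △ B = {5, 6, 7, 12, 14, 21, 25, 28}

A △ B = {5, 6, 7, 12, 14, 21, 25, 28}


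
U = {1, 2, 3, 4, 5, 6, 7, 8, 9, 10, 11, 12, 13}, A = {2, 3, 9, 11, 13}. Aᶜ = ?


Aᶜ = U \ A = elements in U but not in A
U = {1, 2, 3, 4, 5, 6, 7, 8, 9, 10, 11, 12, 13}
A = {2, 3, 9, 11, 13}
Aᶜ = {1, 4, 5, 6, 7, 8, 10, 12}

Aᶜ = {1, 4, 5, 6, 7, 8, 10, 12}


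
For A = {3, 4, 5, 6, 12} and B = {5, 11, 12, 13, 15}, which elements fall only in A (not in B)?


A = {3, 4, 5, 6, 12}
B = {5, 11, 12, 13, 15}
Region: only in A (not in B)
Elements: {3, 4, 6}

Elements only in A (not in B): {3, 4, 6}


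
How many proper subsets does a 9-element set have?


Total subsets = 2^n = 2^9 = 512
Proper subsets exclude the set itself: 2^n - 1
= 512 - 1
= 511

Number of proper subsets = 511


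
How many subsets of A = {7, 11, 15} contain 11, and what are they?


A subset of A contains 11 iff the remaining 2 elements form any subset of A \ {11}.
Count: 2^(n-1) = 2^2 = 4
Subsets containing 11: {11}, {7, 11}, {11, 15}, {7, 11, 15}

Subsets containing 11 (4 total): {11}, {7, 11}, {11, 15}, {7, 11, 15}


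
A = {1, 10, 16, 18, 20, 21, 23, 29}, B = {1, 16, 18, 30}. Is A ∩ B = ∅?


Disjoint means A ∩ B = ∅.
A ∩ B = {1, 16, 18}
A ∩ B ≠ ∅, so A and B are NOT disjoint.

No, A and B are not disjoint (A ∩ B = {1, 16, 18})


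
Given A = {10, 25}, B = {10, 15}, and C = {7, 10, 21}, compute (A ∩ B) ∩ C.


A ∩ B = {10}
(A ∩ B) ∩ C = {10}

A ∩ B ∩ C = {10}


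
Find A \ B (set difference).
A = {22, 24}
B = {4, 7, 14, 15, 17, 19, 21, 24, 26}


A \ B = elements in A but not in B
A = {22, 24}
B = {4, 7, 14, 15, 17, 19, 21, 24, 26}
Remove from A any elements in B
A \ B = {22}

A \ B = {22}


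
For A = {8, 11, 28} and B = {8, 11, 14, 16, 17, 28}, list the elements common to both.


A ∩ B = elements in both A and B
A = {8, 11, 28}
B = {8, 11, 14, 16, 17, 28}
A ∩ B = {8, 11, 28}

A ∩ B = {8, 11, 28}


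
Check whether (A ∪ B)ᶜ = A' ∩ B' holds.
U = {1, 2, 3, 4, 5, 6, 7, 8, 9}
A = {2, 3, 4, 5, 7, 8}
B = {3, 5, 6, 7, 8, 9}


LHS: A ∪ B = {2, 3, 4, 5, 6, 7, 8, 9}
(A ∪ B)' = U \ (A ∪ B) = {1}
A' = {1, 6, 9}, B' = {1, 2, 4}
Claimed RHS: A' ∩ B' = {1}
Identity is VALID: LHS = RHS = {1} ✓

Identity is valid. (A ∪ B)' = A' ∩ B' = {1}


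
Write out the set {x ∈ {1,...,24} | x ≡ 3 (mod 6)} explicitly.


Checking each candidate:
Condition: x in {1,...,24} with x ≡ 3 (mod 6)
Result = {3, 9, 15, 21}

{3, 9, 15, 21}


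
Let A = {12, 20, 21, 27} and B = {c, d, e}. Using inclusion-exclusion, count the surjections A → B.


n = |A| = 4, k = |B| = 3. Surjections via inclusion-exclusion:
S(n,k) = Σ(-1)^i × C(k,i) × (k-i)^n, i=0 to k
i=0: (-1)^0×C(3,0)×3^4 = 81
i=1: (-1)^1×C(3,1)×2^4 = -48
i=2: (-1)^2×C(3,2)×1^4 = 3
i=3: (-1)^3×C(3,3)×0^4 = 0
Total = 36

Number of surjections = 36


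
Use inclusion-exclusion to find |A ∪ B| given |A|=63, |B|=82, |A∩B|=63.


|A ∪ B| = |A| + |B| - |A ∩ B|
= 63 + 82 - 63
= 82

|A ∪ B| = 82


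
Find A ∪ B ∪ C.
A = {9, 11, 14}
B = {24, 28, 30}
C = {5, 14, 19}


A ∪ B = {9, 11, 14, 24, 28, 30}
(A ∪ B) ∪ C = {5, 9, 11, 14, 19, 24, 28, 30}

A ∪ B ∪ C = {5, 9, 11, 14, 19, 24, 28, 30}


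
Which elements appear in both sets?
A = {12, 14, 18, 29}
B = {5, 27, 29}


A ∩ B = elements in both A and B
A = {12, 14, 18, 29}
B = {5, 27, 29}
A ∩ B = {29}

A ∩ B = {29}


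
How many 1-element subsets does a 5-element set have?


C(n,k) = n! / (k!(n-k)!)
C(5,1) = 5! / (1!4!)
= 5

C(5,1) = 5


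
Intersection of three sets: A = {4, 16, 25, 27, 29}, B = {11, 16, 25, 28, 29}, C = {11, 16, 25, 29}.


A ∩ B = {16, 25, 29}
(A ∩ B) ∩ C = {16, 25, 29}

A ∩ B ∩ C = {16, 25, 29}


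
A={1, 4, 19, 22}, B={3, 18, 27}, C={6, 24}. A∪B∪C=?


A ∪ B = {1, 3, 4, 18, 19, 22, 27}
(A ∪ B) ∪ C = {1, 3, 4, 6, 18, 19, 22, 24, 27}

A ∪ B ∪ C = {1, 3, 4, 6, 18, 19, 22, 24, 27}


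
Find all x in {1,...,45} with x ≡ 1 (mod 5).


Checking each candidate:
Condition: x in {1,...,45} with x ≡ 1 (mod 5)
Result = {1, 6, 11, 16, 21, 26, 31, 36, 41}

{1, 6, 11, 16, 21, 26, 31, 36, 41}


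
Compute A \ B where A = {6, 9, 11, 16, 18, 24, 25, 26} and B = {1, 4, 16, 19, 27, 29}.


A \ B = elements in A but not in B
A = {6, 9, 11, 16, 18, 24, 25, 26}
B = {1, 4, 16, 19, 27, 29}
Remove from A any elements in B
A \ B = {6, 9, 11, 18, 24, 25, 26}

A \ B = {6, 9, 11, 18, 24, 25, 26}


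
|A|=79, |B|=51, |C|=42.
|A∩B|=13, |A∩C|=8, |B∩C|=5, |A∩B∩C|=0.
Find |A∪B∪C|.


|A∪B∪C| = |A|+|B|+|C| - |A∩B|-|A∩C|-|B∩C| + |A∩B∩C|
= 79+51+42 - 13-8-5 + 0
= 172 - 26 + 0
= 146

|A ∪ B ∪ C| = 146


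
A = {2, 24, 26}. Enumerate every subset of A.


|A| = 3, so |P(A)| = 2^3 = 8
Enumerate subsets by cardinality (0 to 3):
∅, {2}, {24}, {26}, {2, 24}, {2, 26}, {24, 26}, {2, 24, 26}

P(A) has 8 subsets: ∅, {2}, {24}, {26}, {2, 24}, {2, 26}, {24, 26}, {2, 24, 26}


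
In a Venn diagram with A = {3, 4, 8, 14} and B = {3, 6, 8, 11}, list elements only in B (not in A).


A = {3, 4, 8, 14}
B = {3, 6, 8, 11}
Region: only in B (not in A)
Elements: {6, 11}

Elements only in B (not in A): {6, 11}
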